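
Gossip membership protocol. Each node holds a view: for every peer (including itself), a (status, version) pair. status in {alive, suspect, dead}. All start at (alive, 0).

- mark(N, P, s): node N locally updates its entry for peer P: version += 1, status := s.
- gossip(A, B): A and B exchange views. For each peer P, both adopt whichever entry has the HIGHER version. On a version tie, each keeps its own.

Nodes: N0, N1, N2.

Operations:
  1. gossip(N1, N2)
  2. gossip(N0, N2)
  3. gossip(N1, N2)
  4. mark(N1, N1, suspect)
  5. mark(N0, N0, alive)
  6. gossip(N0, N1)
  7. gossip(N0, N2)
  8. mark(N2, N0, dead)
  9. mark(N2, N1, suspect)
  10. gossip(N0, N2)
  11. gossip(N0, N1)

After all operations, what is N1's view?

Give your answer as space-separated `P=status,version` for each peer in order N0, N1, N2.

Answer: N0=dead,2 N1=suspect,2 N2=alive,0

Derivation:
Op 1: gossip N1<->N2 -> N1.N0=(alive,v0) N1.N1=(alive,v0) N1.N2=(alive,v0) | N2.N0=(alive,v0) N2.N1=(alive,v0) N2.N2=(alive,v0)
Op 2: gossip N0<->N2 -> N0.N0=(alive,v0) N0.N1=(alive,v0) N0.N2=(alive,v0) | N2.N0=(alive,v0) N2.N1=(alive,v0) N2.N2=(alive,v0)
Op 3: gossip N1<->N2 -> N1.N0=(alive,v0) N1.N1=(alive,v0) N1.N2=(alive,v0) | N2.N0=(alive,v0) N2.N1=(alive,v0) N2.N2=(alive,v0)
Op 4: N1 marks N1=suspect -> (suspect,v1)
Op 5: N0 marks N0=alive -> (alive,v1)
Op 6: gossip N0<->N1 -> N0.N0=(alive,v1) N0.N1=(suspect,v1) N0.N2=(alive,v0) | N1.N0=(alive,v1) N1.N1=(suspect,v1) N1.N2=(alive,v0)
Op 7: gossip N0<->N2 -> N0.N0=(alive,v1) N0.N1=(suspect,v1) N0.N2=(alive,v0) | N2.N0=(alive,v1) N2.N1=(suspect,v1) N2.N2=(alive,v0)
Op 8: N2 marks N0=dead -> (dead,v2)
Op 9: N2 marks N1=suspect -> (suspect,v2)
Op 10: gossip N0<->N2 -> N0.N0=(dead,v2) N0.N1=(suspect,v2) N0.N2=(alive,v0) | N2.N0=(dead,v2) N2.N1=(suspect,v2) N2.N2=(alive,v0)
Op 11: gossip N0<->N1 -> N0.N0=(dead,v2) N0.N1=(suspect,v2) N0.N2=(alive,v0) | N1.N0=(dead,v2) N1.N1=(suspect,v2) N1.N2=(alive,v0)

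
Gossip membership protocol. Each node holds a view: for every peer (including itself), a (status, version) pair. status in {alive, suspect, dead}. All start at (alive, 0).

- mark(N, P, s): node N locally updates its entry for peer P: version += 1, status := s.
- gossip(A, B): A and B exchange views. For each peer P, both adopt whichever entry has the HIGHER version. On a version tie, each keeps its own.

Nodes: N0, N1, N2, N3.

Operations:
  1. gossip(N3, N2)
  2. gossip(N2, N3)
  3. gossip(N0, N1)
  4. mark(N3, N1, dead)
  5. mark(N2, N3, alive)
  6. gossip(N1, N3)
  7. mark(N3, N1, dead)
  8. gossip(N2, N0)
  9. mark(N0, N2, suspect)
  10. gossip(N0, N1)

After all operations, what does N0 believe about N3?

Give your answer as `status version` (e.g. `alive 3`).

Op 1: gossip N3<->N2 -> N3.N0=(alive,v0) N3.N1=(alive,v0) N3.N2=(alive,v0) N3.N3=(alive,v0) | N2.N0=(alive,v0) N2.N1=(alive,v0) N2.N2=(alive,v0) N2.N3=(alive,v0)
Op 2: gossip N2<->N3 -> N2.N0=(alive,v0) N2.N1=(alive,v0) N2.N2=(alive,v0) N2.N3=(alive,v0) | N3.N0=(alive,v0) N3.N1=(alive,v0) N3.N2=(alive,v0) N3.N3=(alive,v0)
Op 3: gossip N0<->N1 -> N0.N0=(alive,v0) N0.N1=(alive,v0) N0.N2=(alive,v0) N0.N3=(alive,v0) | N1.N0=(alive,v0) N1.N1=(alive,v0) N1.N2=(alive,v0) N1.N3=(alive,v0)
Op 4: N3 marks N1=dead -> (dead,v1)
Op 5: N2 marks N3=alive -> (alive,v1)
Op 6: gossip N1<->N3 -> N1.N0=(alive,v0) N1.N1=(dead,v1) N1.N2=(alive,v0) N1.N3=(alive,v0) | N3.N0=(alive,v0) N3.N1=(dead,v1) N3.N2=(alive,v0) N3.N3=(alive,v0)
Op 7: N3 marks N1=dead -> (dead,v2)
Op 8: gossip N2<->N0 -> N2.N0=(alive,v0) N2.N1=(alive,v0) N2.N2=(alive,v0) N2.N3=(alive,v1) | N0.N0=(alive,v0) N0.N1=(alive,v0) N0.N2=(alive,v0) N0.N3=(alive,v1)
Op 9: N0 marks N2=suspect -> (suspect,v1)
Op 10: gossip N0<->N1 -> N0.N0=(alive,v0) N0.N1=(dead,v1) N0.N2=(suspect,v1) N0.N3=(alive,v1) | N1.N0=(alive,v0) N1.N1=(dead,v1) N1.N2=(suspect,v1) N1.N3=(alive,v1)

Answer: alive 1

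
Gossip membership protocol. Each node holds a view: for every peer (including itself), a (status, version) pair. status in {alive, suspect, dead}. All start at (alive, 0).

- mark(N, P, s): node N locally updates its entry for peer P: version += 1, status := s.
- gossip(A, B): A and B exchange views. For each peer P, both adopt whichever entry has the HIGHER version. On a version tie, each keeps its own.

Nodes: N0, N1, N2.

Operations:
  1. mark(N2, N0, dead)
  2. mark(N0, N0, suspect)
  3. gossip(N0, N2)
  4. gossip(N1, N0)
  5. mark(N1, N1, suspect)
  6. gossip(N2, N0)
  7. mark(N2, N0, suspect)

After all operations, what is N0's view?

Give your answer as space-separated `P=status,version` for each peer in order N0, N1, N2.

Answer: N0=suspect,1 N1=alive,0 N2=alive,0

Derivation:
Op 1: N2 marks N0=dead -> (dead,v1)
Op 2: N0 marks N0=suspect -> (suspect,v1)
Op 3: gossip N0<->N2 -> N0.N0=(suspect,v1) N0.N1=(alive,v0) N0.N2=(alive,v0) | N2.N0=(dead,v1) N2.N1=(alive,v0) N2.N2=(alive,v0)
Op 4: gossip N1<->N0 -> N1.N0=(suspect,v1) N1.N1=(alive,v0) N1.N2=(alive,v0) | N0.N0=(suspect,v1) N0.N1=(alive,v0) N0.N2=(alive,v0)
Op 5: N1 marks N1=suspect -> (suspect,v1)
Op 6: gossip N2<->N0 -> N2.N0=(dead,v1) N2.N1=(alive,v0) N2.N2=(alive,v0) | N0.N0=(suspect,v1) N0.N1=(alive,v0) N0.N2=(alive,v0)
Op 7: N2 marks N0=suspect -> (suspect,v2)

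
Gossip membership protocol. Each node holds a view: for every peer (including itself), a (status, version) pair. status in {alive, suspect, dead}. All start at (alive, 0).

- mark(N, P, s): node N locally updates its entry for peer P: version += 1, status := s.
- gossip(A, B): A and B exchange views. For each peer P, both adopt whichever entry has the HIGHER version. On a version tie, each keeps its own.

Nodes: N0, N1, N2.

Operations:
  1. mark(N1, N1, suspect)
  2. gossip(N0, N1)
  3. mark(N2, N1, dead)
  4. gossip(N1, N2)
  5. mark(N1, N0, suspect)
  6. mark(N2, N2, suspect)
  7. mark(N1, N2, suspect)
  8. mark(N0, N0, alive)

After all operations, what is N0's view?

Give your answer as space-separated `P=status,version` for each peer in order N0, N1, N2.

Op 1: N1 marks N1=suspect -> (suspect,v1)
Op 2: gossip N0<->N1 -> N0.N0=(alive,v0) N0.N1=(suspect,v1) N0.N2=(alive,v0) | N1.N0=(alive,v0) N1.N1=(suspect,v1) N1.N2=(alive,v0)
Op 3: N2 marks N1=dead -> (dead,v1)
Op 4: gossip N1<->N2 -> N1.N0=(alive,v0) N1.N1=(suspect,v1) N1.N2=(alive,v0) | N2.N0=(alive,v0) N2.N1=(dead,v1) N2.N2=(alive,v0)
Op 5: N1 marks N0=suspect -> (suspect,v1)
Op 6: N2 marks N2=suspect -> (suspect,v1)
Op 7: N1 marks N2=suspect -> (suspect,v1)
Op 8: N0 marks N0=alive -> (alive,v1)

Answer: N0=alive,1 N1=suspect,1 N2=alive,0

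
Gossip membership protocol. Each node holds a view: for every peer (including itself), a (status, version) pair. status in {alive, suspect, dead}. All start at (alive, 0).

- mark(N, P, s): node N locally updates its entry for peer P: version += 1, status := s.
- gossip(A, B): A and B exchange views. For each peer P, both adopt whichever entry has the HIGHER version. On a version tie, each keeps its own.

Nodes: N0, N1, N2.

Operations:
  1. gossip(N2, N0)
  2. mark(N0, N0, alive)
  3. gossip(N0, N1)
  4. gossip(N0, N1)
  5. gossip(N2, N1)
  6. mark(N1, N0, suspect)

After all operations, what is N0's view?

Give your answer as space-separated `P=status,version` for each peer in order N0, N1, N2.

Answer: N0=alive,1 N1=alive,0 N2=alive,0

Derivation:
Op 1: gossip N2<->N0 -> N2.N0=(alive,v0) N2.N1=(alive,v0) N2.N2=(alive,v0) | N0.N0=(alive,v0) N0.N1=(alive,v0) N0.N2=(alive,v0)
Op 2: N0 marks N0=alive -> (alive,v1)
Op 3: gossip N0<->N1 -> N0.N0=(alive,v1) N0.N1=(alive,v0) N0.N2=(alive,v0) | N1.N0=(alive,v1) N1.N1=(alive,v0) N1.N2=(alive,v0)
Op 4: gossip N0<->N1 -> N0.N0=(alive,v1) N0.N1=(alive,v0) N0.N2=(alive,v0) | N1.N0=(alive,v1) N1.N1=(alive,v0) N1.N2=(alive,v0)
Op 5: gossip N2<->N1 -> N2.N0=(alive,v1) N2.N1=(alive,v0) N2.N2=(alive,v0) | N1.N0=(alive,v1) N1.N1=(alive,v0) N1.N2=(alive,v0)
Op 6: N1 marks N0=suspect -> (suspect,v2)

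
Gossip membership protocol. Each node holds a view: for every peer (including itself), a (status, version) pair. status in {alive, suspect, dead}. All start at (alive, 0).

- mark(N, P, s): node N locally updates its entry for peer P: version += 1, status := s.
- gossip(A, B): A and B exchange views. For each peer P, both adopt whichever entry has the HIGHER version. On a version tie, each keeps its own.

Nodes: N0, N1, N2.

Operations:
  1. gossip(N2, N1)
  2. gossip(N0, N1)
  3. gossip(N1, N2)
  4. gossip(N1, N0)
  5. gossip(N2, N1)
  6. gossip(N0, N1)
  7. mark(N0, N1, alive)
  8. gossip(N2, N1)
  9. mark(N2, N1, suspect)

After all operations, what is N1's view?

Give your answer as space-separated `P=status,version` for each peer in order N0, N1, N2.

Answer: N0=alive,0 N1=alive,0 N2=alive,0

Derivation:
Op 1: gossip N2<->N1 -> N2.N0=(alive,v0) N2.N1=(alive,v0) N2.N2=(alive,v0) | N1.N0=(alive,v0) N1.N1=(alive,v0) N1.N2=(alive,v0)
Op 2: gossip N0<->N1 -> N0.N0=(alive,v0) N0.N1=(alive,v0) N0.N2=(alive,v0) | N1.N0=(alive,v0) N1.N1=(alive,v0) N1.N2=(alive,v0)
Op 3: gossip N1<->N2 -> N1.N0=(alive,v0) N1.N1=(alive,v0) N1.N2=(alive,v0) | N2.N0=(alive,v0) N2.N1=(alive,v0) N2.N2=(alive,v0)
Op 4: gossip N1<->N0 -> N1.N0=(alive,v0) N1.N1=(alive,v0) N1.N2=(alive,v0) | N0.N0=(alive,v0) N0.N1=(alive,v0) N0.N2=(alive,v0)
Op 5: gossip N2<->N1 -> N2.N0=(alive,v0) N2.N1=(alive,v0) N2.N2=(alive,v0) | N1.N0=(alive,v0) N1.N1=(alive,v0) N1.N2=(alive,v0)
Op 6: gossip N0<->N1 -> N0.N0=(alive,v0) N0.N1=(alive,v0) N0.N2=(alive,v0) | N1.N0=(alive,v0) N1.N1=(alive,v0) N1.N2=(alive,v0)
Op 7: N0 marks N1=alive -> (alive,v1)
Op 8: gossip N2<->N1 -> N2.N0=(alive,v0) N2.N1=(alive,v0) N2.N2=(alive,v0) | N1.N0=(alive,v0) N1.N1=(alive,v0) N1.N2=(alive,v0)
Op 9: N2 marks N1=suspect -> (suspect,v1)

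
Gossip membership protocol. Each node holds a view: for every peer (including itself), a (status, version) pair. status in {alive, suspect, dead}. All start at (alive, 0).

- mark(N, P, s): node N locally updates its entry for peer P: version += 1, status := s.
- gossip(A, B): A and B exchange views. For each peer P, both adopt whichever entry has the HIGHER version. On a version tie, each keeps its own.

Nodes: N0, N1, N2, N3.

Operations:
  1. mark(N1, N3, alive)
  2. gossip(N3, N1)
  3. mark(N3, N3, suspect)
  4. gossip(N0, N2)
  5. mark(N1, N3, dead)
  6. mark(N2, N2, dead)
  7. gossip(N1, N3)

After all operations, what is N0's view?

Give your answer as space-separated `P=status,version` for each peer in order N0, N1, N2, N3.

Op 1: N1 marks N3=alive -> (alive,v1)
Op 2: gossip N3<->N1 -> N3.N0=(alive,v0) N3.N1=(alive,v0) N3.N2=(alive,v0) N3.N3=(alive,v1) | N1.N0=(alive,v0) N1.N1=(alive,v0) N1.N2=(alive,v0) N1.N3=(alive,v1)
Op 3: N3 marks N3=suspect -> (suspect,v2)
Op 4: gossip N0<->N2 -> N0.N0=(alive,v0) N0.N1=(alive,v0) N0.N2=(alive,v0) N0.N3=(alive,v0) | N2.N0=(alive,v0) N2.N1=(alive,v0) N2.N2=(alive,v0) N2.N3=(alive,v0)
Op 5: N1 marks N3=dead -> (dead,v2)
Op 6: N2 marks N2=dead -> (dead,v1)
Op 7: gossip N1<->N3 -> N1.N0=(alive,v0) N1.N1=(alive,v0) N1.N2=(alive,v0) N1.N3=(dead,v2) | N3.N0=(alive,v0) N3.N1=(alive,v0) N3.N2=(alive,v0) N3.N3=(suspect,v2)

Answer: N0=alive,0 N1=alive,0 N2=alive,0 N3=alive,0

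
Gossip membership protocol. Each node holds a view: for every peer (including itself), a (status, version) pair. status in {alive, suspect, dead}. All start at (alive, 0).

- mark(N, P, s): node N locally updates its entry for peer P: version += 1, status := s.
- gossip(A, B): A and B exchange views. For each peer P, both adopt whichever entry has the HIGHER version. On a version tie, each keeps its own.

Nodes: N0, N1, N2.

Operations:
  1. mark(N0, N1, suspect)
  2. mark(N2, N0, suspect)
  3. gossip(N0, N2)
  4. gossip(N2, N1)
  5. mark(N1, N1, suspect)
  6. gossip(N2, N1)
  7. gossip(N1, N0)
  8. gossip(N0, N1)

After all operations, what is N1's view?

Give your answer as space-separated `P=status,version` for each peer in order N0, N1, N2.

Answer: N0=suspect,1 N1=suspect,2 N2=alive,0

Derivation:
Op 1: N0 marks N1=suspect -> (suspect,v1)
Op 2: N2 marks N0=suspect -> (suspect,v1)
Op 3: gossip N0<->N2 -> N0.N0=(suspect,v1) N0.N1=(suspect,v1) N0.N2=(alive,v0) | N2.N0=(suspect,v1) N2.N1=(suspect,v1) N2.N2=(alive,v0)
Op 4: gossip N2<->N1 -> N2.N0=(suspect,v1) N2.N1=(suspect,v1) N2.N2=(alive,v0) | N1.N0=(suspect,v1) N1.N1=(suspect,v1) N1.N2=(alive,v0)
Op 5: N1 marks N1=suspect -> (suspect,v2)
Op 6: gossip N2<->N1 -> N2.N0=(suspect,v1) N2.N1=(suspect,v2) N2.N2=(alive,v0) | N1.N0=(suspect,v1) N1.N1=(suspect,v2) N1.N2=(alive,v0)
Op 7: gossip N1<->N0 -> N1.N0=(suspect,v1) N1.N1=(suspect,v2) N1.N2=(alive,v0) | N0.N0=(suspect,v1) N0.N1=(suspect,v2) N0.N2=(alive,v0)
Op 8: gossip N0<->N1 -> N0.N0=(suspect,v1) N0.N1=(suspect,v2) N0.N2=(alive,v0) | N1.N0=(suspect,v1) N1.N1=(suspect,v2) N1.N2=(alive,v0)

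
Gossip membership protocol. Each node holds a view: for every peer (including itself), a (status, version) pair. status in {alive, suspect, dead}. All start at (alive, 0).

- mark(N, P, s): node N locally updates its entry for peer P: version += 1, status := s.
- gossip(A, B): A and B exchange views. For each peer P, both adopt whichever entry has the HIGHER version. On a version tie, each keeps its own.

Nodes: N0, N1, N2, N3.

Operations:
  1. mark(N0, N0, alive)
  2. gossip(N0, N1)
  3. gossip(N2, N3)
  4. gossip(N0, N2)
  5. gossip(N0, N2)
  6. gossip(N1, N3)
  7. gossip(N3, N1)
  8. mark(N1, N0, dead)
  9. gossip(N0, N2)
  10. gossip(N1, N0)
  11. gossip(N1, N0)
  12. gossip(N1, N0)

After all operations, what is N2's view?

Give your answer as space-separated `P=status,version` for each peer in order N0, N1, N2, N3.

Op 1: N0 marks N0=alive -> (alive,v1)
Op 2: gossip N0<->N1 -> N0.N0=(alive,v1) N0.N1=(alive,v0) N0.N2=(alive,v0) N0.N3=(alive,v0) | N1.N0=(alive,v1) N1.N1=(alive,v0) N1.N2=(alive,v0) N1.N3=(alive,v0)
Op 3: gossip N2<->N3 -> N2.N0=(alive,v0) N2.N1=(alive,v0) N2.N2=(alive,v0) N2.N3=(alive,v0) | N3.N0=(alive,v0) N3.N1=(alive,v0) N3.N2=(alive,v0) N3.N3=(alive,v0)
Op 4: gossip N0<->N2 -> N0.N0=(alive,v1) N0.N1=(alive,v0) N0.N2=(alive,v0) N0.N3=(alive,v0) | N2.N0=(alive,v1) N2.N1=(alive,v0) N2.N2=(alive,v0) N2.N3=(alive,v0)
Op 5: gossip N0<->N2 -> N0.N0=(alive,v1) N0.N1=(alive,v0) N0.N2=(alive,v0) N0.N3=(alive,v0) | N2.N0=(alive,v1) N2.N1=(alive,v0) N2.N2=(alive,v0) N2.N3=(alive,v0)
Op 6: gossip N1<->N3 -> N1.N0=(alive,v1) N1.N1=(alive,v0) N1.N2=(alive,v0) N1.N3=(alive,v0) | N3.N0=(alive,v1) N3.N1=(alive,v0) N3.N2=(alive,v0) N3.N3=(alive,v0)
Op 7: gossip N3<->N1 -> N3.N0=(alive,v1) N3.N1=(alive,v0) N3.N2=(alive,v0) N3.N3=(alive,v0) | N1.N0=(alive,v1) N1.N1=(alive,v0) N1.N2=(alive,v0) N1.N3=(alive,v0)
Op 8: N1 marks N0=dead -> (dead,v2)
Op 9: gossip N0<->N2 -> N0.N0=(alive,v1) N0.N1=(alive,v0) N0.N2=(alive,v0) N0.N3=(alive,v0) | N2.N0=(alive,v1) N2.N1=(alive,v0) N2.N2=(alive,v0) N2.N3=(alive,v0)
Op 10: gossip N1<->N0 -> N1.N0=(dead,v2) N1.N1=(alive,v0) N1.N2=(alive,v0) N1.N3=(alive,v0) | N0.N0=(dead,v2) N0.N1=(alive,v0) N0.N2=(alive,v0) N0.N3=(alive,v0)
Op 11: gossip N1<->N0 -> N1.N0=(dead,v2) N1.N1=(alive,v0) N1.N2=(alive,v0) N1.N3=(alive,v0) | N0.N0=(dead,v2) N0.N1=(alive,v0) N0.N2=(alive,v0) N0.N3=(alive,v0)
Op 12: gossip N1<->N0 -> N1.N0=(dead,v2) N1.N1=(alive,v0) N1.N2=(alive,v0) N1.N3=(alive,v0) | N0.N0=(dead,v2) N0.N1=(alive,v0) N0.N2=(alive,v0) N0.N3=(alive,v0)

Answer: N0=alive,1 N1=alive,0 N2=alive,0 N3=alive,0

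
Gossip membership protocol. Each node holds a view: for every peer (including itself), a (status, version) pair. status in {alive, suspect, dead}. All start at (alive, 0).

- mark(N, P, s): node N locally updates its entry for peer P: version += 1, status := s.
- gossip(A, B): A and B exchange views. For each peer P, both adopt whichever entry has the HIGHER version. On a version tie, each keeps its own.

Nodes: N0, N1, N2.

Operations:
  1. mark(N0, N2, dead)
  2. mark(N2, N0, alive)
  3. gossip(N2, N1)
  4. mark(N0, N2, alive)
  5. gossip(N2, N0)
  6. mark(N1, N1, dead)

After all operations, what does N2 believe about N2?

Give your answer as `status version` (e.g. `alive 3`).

Op 1: N0 marks N2=dead -> (dead,v1)
Op 2: N2 marks N0=alive -> (alive,v1)
Op 3: gossip N2<->N1 -> N2.N0=(alive,v1) N2.N1=(alive,v0) N2.N2=(alive,v0) | N1.N0=(alive,v1) N1.N1=(alive,v0) N1.N2=(alive,v0)
Op 4: N0 marks N2=alive -> (alive,v2)
Op 5: gossip N2<->N0 -> N2.N0=(alive,v1) N2.N1=(alive,v0) N2.N2=(alive,v2) | N0.N0=(alive,v1) N0.N1=(alive,v0) N0.N2=(alive,v2)
Op 6: N1 marks N1=dead -> (dead,v1)

Answer: alive 2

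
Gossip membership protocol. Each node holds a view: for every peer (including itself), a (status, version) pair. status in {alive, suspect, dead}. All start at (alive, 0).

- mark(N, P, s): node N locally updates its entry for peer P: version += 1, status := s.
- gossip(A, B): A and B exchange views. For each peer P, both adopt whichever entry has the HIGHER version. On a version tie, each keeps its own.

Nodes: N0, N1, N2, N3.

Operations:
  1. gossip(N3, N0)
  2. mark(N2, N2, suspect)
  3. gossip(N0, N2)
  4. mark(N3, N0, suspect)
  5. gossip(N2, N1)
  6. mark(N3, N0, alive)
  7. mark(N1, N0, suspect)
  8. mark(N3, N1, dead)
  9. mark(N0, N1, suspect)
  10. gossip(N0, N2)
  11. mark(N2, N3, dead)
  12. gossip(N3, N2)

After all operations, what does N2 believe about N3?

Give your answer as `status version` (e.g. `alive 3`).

Op 1: gossip N3<->N0 -> N3.N0=(alive,v0) N3.N1=(alive,v0) N3.N2=(alive,v0) N3.N3=(alive,v0) | N0.N0=(alive,v0) N0.N1=(alive,v0) N0.N2=(alive,v0) N0.N3=(alive,v0)
Op 2: N2 marks N2=suspect -> (suspect,v1)
Op 3: gossip N0<->N2 -> N0.N0=(alive,v0) N0.N1=(alive,v0) N0.N2=(suspect,v1) N0.N3=(alive,v0) | N2.N0=(alive,v0) N2.N1=(alive,v0) N2.N2=(suspect,v1) N2.N3=(alive,v0)
Op 4: N3 marks N0=suspect -> (suspect,v1)
Op 5: gossip N2<->N1 -> N2.N0=(alive,v0) N2.N1=(alive,v0) N2.N2=(suspect,v1) N2.N3=(alive,v0) | N1.N0=(alive,v0) N1.N1=(alive,v0) N1.N2=(suspect,v1) N1.N3=(alive,v0)
Op 6: N3 marks N0=alive -> (alive,v2)
Op 7: N1 marks N0=suspect -> (suspect,v1)
Op 8: N3 marks N1=dead -> (dead,v1)
Op 9: N0 marks N1=suspect -> (suspect,v1)
Op 10: gossip N0<->N2 -> N0.N0=(alive,v0) N0.N1=(suspect,v1) N0.N2=(suspect,v1) N0.N3=(alive,v0) | N2.N0=(alive,v0) N2.N1=(suspect,v1) N2.N2=(suspect,v1) N2.N3=(alive,v0)
Op 11: N2 marks N3=dead -> (dead,v1)
Op 12: gossip N3<->N2 -> N3.N0=(alive,v2) N3.N1=(dead,v1) N3.N2=(suspect,v1) N3.N3=(dead,v1) | N2.N0=(alive,v2) N2.N1=(suspect,v1) N2.N2=(suspect,v1) N2.N3=(dead,v1)

Answer: dead 1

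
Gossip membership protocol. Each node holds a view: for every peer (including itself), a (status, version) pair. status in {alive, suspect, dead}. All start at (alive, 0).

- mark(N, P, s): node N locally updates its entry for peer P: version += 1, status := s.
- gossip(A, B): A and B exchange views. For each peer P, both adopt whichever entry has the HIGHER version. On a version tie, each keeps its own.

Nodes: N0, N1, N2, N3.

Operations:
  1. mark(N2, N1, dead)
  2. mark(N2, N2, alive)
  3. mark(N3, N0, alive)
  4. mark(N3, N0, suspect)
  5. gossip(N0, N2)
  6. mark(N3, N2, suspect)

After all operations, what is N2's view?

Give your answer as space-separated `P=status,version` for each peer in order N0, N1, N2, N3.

Answer: N0=alive,0 N1=dead,1 N2=alive,1 N3=alive,0

Derivation:
Op 1: N2 marks N1=dead -> (dead,v1)
Op 2: N2 marks N2=alive -> (alive,v1)
Op 3: N3 marks N0=alive -> (alive,v1)
Op 4: N3 marks N0=suspect -> (suspect,v2)
Op 5: gossip N0<->N2 -> N0.N0=(alive,v0) N0.N1=(dead,v1) N0.N2=(alive,v1) N0.N3=(alive,v0) | N2.N0=(alive,v0) N2.N1=(dead,v1) N2.N2=(alive,v1) N2.N3=(alive,v0)
Op 6: N3 marks N2=suspect -> (suspect,v1)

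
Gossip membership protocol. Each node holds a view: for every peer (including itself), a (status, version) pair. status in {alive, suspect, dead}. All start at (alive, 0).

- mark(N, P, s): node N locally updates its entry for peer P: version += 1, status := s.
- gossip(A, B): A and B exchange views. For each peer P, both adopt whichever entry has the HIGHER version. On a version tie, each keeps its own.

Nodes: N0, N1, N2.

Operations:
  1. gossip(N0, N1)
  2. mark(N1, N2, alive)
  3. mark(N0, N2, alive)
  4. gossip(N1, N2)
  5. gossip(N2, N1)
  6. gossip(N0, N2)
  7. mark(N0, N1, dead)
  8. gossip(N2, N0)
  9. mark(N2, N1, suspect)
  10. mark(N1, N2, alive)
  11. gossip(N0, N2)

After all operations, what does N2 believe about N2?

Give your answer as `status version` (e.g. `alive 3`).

Op 1: gossip N0<->N1 -> N0.N0=(alive,v0) N0.N1=(alive,v0) N0.N2=(alive,v0) | N1.N0=(alive,v0) N1.N1=(alive,v0) N1.N2=(alive,v0)
Op 2: N1 marks N2=alive -> (alive,v1)
Op 3: N0 marks N2=alive -> (alive,v1)
Op 4: gossip N1<->N2 -> N1.N0=(alive,v0) N1.N1=(alive,v0) N1.N2=(alive,v1) | N2.N0=(alive,v0) N2.N1=(alive,v0) N2.N2=(alive,v1)
Op 5: gossip N2<->N1 -> N2.N0=(alive,v0) N2.N1=(alive,v0) N2.N2=(alive,v1) | N1.N0=(alive,v0) N1.N1=(alive,v0) N1.N2=(alive,v1)
Op 6: gossip N0<->N2 -> N0.N0=(alive,v0) N0.N1=(alive,v0) N0.N2=(alive,v1) | N2.N0=(alive,v0) N2.N1=(alive,v0) N2.N2=(alive,v1)
Op 7: N0 marks N1=dead -> (dead,v1)
Op 8: gossip N2<->N0 -> N2.N0=(alive,v0) N2.N1=(dead,v1) N2.N2=(alive,v1) | N0.N0=(alive,v0) N0.N1=(dead,v1) N0.N2=(alive,v1)
Op 9: N2 marks N1=suspect -> (suspect,v2)
Op 10: N1 marks N2=alive -> (alive,v2)
Op 11: gossip N0<->N2 -> N0.N0=(alive,v0) N0.N1=(suspect,v2) N0.N2=(alive,v1) | N2.N0=(alive,v0) N2.N1=(suspect,v2) N2.N2=(alive,v1)

Answer: alive 1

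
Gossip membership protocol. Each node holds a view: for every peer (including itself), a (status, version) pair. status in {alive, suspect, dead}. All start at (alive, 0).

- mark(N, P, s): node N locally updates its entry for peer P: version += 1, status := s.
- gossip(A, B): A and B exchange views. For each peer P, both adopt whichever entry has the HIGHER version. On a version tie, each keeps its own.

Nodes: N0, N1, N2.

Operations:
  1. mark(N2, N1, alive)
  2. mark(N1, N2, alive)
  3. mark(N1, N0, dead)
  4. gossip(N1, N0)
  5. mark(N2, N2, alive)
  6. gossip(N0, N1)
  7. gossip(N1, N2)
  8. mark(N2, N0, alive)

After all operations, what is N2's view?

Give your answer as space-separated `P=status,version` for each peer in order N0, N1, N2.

Answer: N0=alive,2 N1=alive,1 N2=alive,1

Derivation:
Op 1: N2 marks N1=alive -> (alive,v1)
Op 2: N1 marks N2=alive -> (alive,v1)
Op 3: N1 marks N0=dead -> (dead,v1)
Op 4: gossip N1<->N0 -> N1.N0=(dead,v1) N1.N1=(alive,v0) N1.N2=(alive,v1) | N0.N0=(dead,v1) N0.N1=(alive,v0) N0.N2=(alive,v1)
Op 5: N2 marks N2=alive -> (alive,v1)
Op 6: gossip N0<->N1 -> N0.N0=(dead,v1) N0.N1=(alive,v0) N0.N2=(alive,v1) | N1.N0=(dead,v1) N1.N1=(alive,v0) N1.N2=(alive,v1)
Op 7: gossip N1<->N2 -> N1.N0=(dead,v1) N1.N1=(alive,v1) N1.N2=(alive,v1) | N2.N0=(dead,v1) N2.N1=(alive,v1) N2.N2=(alive,v1)
Op 8: N2 marks N0=alive -> (alive,v2)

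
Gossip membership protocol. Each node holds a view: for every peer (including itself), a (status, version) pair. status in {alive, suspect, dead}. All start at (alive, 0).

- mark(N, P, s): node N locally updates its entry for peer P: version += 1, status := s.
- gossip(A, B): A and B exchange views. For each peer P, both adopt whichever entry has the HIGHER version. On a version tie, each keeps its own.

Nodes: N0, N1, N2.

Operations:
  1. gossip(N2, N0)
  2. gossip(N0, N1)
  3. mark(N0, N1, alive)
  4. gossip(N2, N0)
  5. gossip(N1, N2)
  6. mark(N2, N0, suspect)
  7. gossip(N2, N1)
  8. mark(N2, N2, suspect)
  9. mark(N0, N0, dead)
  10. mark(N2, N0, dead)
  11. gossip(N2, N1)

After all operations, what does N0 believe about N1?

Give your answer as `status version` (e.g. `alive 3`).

Answer: alive 1

Derivation:
Op 1: gossip N2<->N0 -> N2.N0=(alive,v0) N2.N1=(alive,v0) N2.N2=(alive,v0) | N0.N0=(alive,v0) N0.N1=(alive,v0) N0.N2=(alive,v0)
Op 2: gossip N0<->N1 -> N0.N0=(alive,v0) N0.N1=(alive,v0) N0.N2=(alive,v0) | N1.N0=(alive,v0) N1.N1=(alive,v0) N1.N2=(alive,v0)
Op 3: N0 marks N1=alive -> (alive,v1)
Op 4: gossip N2<->N0 -> N2.N0=(alive,v0) N2.N1=(alive,v1) N2.N2=(alive,v0) | N0.N0=(alive,v0) N0.N1=(alive,v1) N0.N2=(alive,v0)
Op 5: gossip N1<->N2 -> N1.N0=(alive,v0) N1.N1=(alive,v1) N1.N2=(alive,v0) | N2.N0=(alive,v0) N2.N1=(alive,v1) N2.N2=(alive,v0)
Op 6: N2 marks N0=suspect -> (suspect,v1)
Op 7: gossip N2<->N1 -> N2.N0=(suspect,v1) N2.N1=(alive,v1) N2.N2=(alive,v0) | N1.N0=(suspect,v1) N1.N1=(alive,v1) N1.N2=(alive,v0)
Op 8: N2 marks N2=suspect -> (suspect,v1)
Op 9: N0 marks N0=dead -> (dead,v1)
Op 10: N2 marks N0=dead -> (dead,v2)
Op 11: gossip N2<->N1 -> N2.N0=(dead,v2) N2.N1=(alive,v1) N2.N2=(suspect,v1) | N1.N0=(dead,v2) N1.N1=(alive,v1) N1.N2=(suspect,v1)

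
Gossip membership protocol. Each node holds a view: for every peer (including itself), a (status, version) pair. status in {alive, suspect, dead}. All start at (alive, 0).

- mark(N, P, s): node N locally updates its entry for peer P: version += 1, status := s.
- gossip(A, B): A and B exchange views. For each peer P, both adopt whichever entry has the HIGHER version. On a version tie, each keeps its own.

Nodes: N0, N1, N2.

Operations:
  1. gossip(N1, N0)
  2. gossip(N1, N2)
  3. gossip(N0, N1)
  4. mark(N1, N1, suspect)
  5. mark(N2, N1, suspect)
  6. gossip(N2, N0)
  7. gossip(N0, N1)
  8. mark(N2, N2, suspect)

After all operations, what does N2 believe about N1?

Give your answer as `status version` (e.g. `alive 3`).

Op 1: gossip N1<->N0 -> N1.N0=(alive,v0) N1.N1=(alive,v0) N1.N2=(alive,v0) | N0.N0=(alive,v0) N0.N1=(alive,v0) N0.N2=(alive,v0)
Op 2: gossip N1<->N2 -> N1.N0=(alive,v0) N1.N1=(alive,v0) N1.N2=(alive,v0) | N2.N0=(alive,v0) N2.N1=(alive,v0) N2.N2=(alive,v0)
Op 3: gossip N0<->N1 -> N0.N0=(alive,v0) N0.N1=(alive,v0) N0.N2=(alive,v0) | N1.N0=(alive,v0) N1.N1=(alive,v0) N1.N2=(alive,v0)
Op 4: N1 marks N1=suspect -> (suspect,v1)
Op 5: N2 marks N1=suspect -> (suspect,v1)
Op 6: gossip N2<->N0 -> N2.N0=(alive,v0) N2.N1=(suspect,v1) N2.N2=(alive,v0) | N0.N0=(alive,v0) N0.N1=(suspect,v1) N0.N2=(alive,v0)
Op 7: gossip N0<->N1 -> N0.N0=(alive,v0) N0.N1=(suspect,v1) N0.N2=(alive,v0) | N1.N0=(alive,v0) N1.N1=(suspect,v1) N1.N2=(alive,v0)
Op 8: N2 marks N2=suspect -> (suspect,v1)

Answer: suspect 1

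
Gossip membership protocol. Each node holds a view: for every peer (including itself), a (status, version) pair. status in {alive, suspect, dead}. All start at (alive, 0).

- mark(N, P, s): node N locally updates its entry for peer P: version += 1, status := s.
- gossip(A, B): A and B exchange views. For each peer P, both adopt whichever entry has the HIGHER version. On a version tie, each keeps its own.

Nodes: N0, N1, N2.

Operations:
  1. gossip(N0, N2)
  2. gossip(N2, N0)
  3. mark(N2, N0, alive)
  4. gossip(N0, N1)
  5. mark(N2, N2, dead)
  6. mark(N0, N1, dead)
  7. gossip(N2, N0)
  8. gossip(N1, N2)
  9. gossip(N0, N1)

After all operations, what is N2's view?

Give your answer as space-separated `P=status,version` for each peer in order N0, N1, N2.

Answer: N0=alive,1 N1=dead,1 N2=dead,1

Derivation:
Op 1: gossip N0<->N2 -> N0.N0=(alive,v0) N0.N1=(alive,v0) N0.N2=(alive,v0) | N2.N0=(alive,v0) N2.N1=(alive,v0) N2.N2=(alive,v0)
Op 2: gossip N2<->N0 -> N2.N0=(alive,v0) N2.N1=(alive,v0) N2.N2=(alive,v0) | N0.N0=(alive,v0) N0.N1=(alive,v0) N0.N2=(alive,v0)
Op 3: N2 marks N0=alive -> (alive,v1)
Op 4: gossip N0<->N1 -> N0.N0=(alive,v0) N0.N1=(alive,v0) N0.N2=(alive,v0) | N1.N0=(alive,v0) N1.N1=(alive,v0) N1.N2=(alive,v0)
Op 5: N2 marks N2=dead -> (dead,v1)
Op 6: N0 marks N1=dead -> (dead,v1)
Op 7: gossip N2<->N0 -> N2.N0=(alive,v1) N2.N1=(dead,v1) N2.N2=(dead,v1) | N0.N0=(alive,v1) N0.N1=(dead,v1) N0.N2=(dead,v1)
Op 8: gossip N1<->N2 -> N1.N0=(alive,v1) N1.N1=(dead,v1) N1.N2=(dead,v1) | N2.N0=(alive,v1) N2.N1=(dead,v1) N2.N2=(dead,v1)
Op 9: gossip N0<->N1 -> N0.N0=(alive,v1) N0.N1=(dead,v1) N0.N2=(dead,v1) | N1.N0=(alive,v1) N1.N1=(dead,v1) N1.N2=(dead,v1)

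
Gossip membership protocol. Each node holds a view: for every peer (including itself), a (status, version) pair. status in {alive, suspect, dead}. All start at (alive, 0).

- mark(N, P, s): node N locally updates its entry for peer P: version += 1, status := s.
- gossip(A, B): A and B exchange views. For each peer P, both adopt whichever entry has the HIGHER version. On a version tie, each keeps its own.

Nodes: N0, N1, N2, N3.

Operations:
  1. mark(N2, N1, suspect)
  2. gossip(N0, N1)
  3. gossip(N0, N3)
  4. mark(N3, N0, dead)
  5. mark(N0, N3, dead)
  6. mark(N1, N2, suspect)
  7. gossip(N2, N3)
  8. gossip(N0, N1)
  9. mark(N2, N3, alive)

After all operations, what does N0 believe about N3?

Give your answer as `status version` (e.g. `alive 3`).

Answer: dead 1

Derivation:
Op 1: N2 marks N1=suspect -> (suspect,v1)
Op 2: gossip N0<->N1 -> N0.N0=(alive,v0) N0.N1=(alive,v0) N0.N2=(alive,v0) N0.N3=(alive,v0) | N1.N0=(alive,v0) N1.N1=(alive,v0) N1.N2=(alive,v0) N1.N3=(alive,v0)
Op 3: gossip N0<->N3 -> N0.N0=(alive,v0) N0.N1=(alive,v0) N0.N2=(alive,v0) N0.N3=(alive,v0) | N3.N0=(alive,v0) N3.N1=(alive,v0) N3.N2=(alive,v0) N3.N3=(alive,v0)
Op 4: N3 marks N0=dead -> (dead,v1)
Op 5: N0 marks N3=dead -> (dead,v1)
Op 6: N1 marks N2=suspect -> (suspect,v1)
Op 7: gossip N2<->N3 -> N2.N0=(dead,v1) N2.N1=(suspect,v1) N2.N2=(alive,v0) N2.N3=(alive,v0) | N3.N0=(dead,v1) N3.N1=(suspect,v1) N3.N2=(alive,v0) N3.N3=(alive,v0)
Op 8: gossip N0<->N1 -> N0.N0=(alive,v0) N0.N1=(alive,v0) N0.N2=(suspect,v1) N0.N3=(dead,v1) | N1.N0=(alive,v0) N1.N1=(alive,v0) N1.N2=(suspect,v1) N1.N3=(dead,v1)
Op 9: N2 marks N3=alive -> (alive,v1)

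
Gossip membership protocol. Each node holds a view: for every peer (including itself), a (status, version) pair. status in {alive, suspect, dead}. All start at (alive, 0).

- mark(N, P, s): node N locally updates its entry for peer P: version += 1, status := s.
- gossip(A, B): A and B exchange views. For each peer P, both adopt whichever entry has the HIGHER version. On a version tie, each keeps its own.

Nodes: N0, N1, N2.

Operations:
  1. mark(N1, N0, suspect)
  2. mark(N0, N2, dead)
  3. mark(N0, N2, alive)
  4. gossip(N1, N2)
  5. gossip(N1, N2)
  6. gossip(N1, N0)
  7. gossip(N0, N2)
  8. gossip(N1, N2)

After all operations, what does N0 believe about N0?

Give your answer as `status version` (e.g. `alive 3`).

Op 1: N1 marks N0=suspect -> (suspect,v1)
Op 2: N0 marks N2=dead -> (dead,v1)
Op 3: N0 marks N2=alive -> (alive,v2)
Op 4: gossip N1<->N2 -> N1.N0=(suspect,v1) N1.N1=(alive,v0) N1.N2=(alive,v0) | N2.N0=(suspect,v1) N2.N1=(alive,v0) N2.N2=(alive,v0)
Op 5: gossip N1<->N2 -> N1.N0=(suspect,v1) N1.N1=(alive,v0) N1.N2=(alive,v0) | N2.N0=(suspect,v1) N2.N1=(alive,v0) N2.N2=(alive,v0)
Op 6: gossip N1<->N0 -> N1.N0=(suspect,v1) N1.N1=(alive,v0) N1.N2=(alive,v2) | N0.N0=(suspect,v1) N0.N1=(alive,v0) N0.N2=(alive,v2)
Op 7: gossip N0<->N2 -> N0.N0=(suspect,v1) N0.N1=(alive,v0) N0.N2=(alive,v2) | N2.N0=(suspect,v1) N2.N1=(alive,v0) N2.N2=(alive,v2)
Op 8: gossip N1<->N2 -> N1.N0=(suspect,v1) N1.N1=(alive,v0) N1.N2=(alive,v2) | N2.N0=(suspect,v1) N2.N1=(alive,v0) N2.N2=(alive,v2)

Answer: suspect 1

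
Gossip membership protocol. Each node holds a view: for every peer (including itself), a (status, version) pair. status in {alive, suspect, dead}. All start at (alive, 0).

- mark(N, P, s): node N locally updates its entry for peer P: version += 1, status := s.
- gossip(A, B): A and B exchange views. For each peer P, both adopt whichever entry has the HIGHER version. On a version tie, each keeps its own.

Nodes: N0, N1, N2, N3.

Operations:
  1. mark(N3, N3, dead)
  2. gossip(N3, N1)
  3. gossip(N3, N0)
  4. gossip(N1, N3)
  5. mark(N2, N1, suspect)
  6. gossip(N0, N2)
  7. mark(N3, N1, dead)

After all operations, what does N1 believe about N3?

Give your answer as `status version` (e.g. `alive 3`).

Answer: dead 1

Derivation:
Op 1: N3 marks N3=dead -> (dead,v1)
Op 2: gossip N3<->N1 -> N3.N0=(alive,v0) N3.N1=(alive,v0) N3.N2=(alive,v0) N3.N3=(dead,v1) | N1.N0=(alive,v0) N1.N1=(alive,v0) N1.N2=(alive,v0) N1.N3=(dead,v1)
Op 3: gossip N3<->N0 -> N3.N0=(alive,v0) N3.N1=(alive,v0) N3.N2=(alive,v0) N3.N3=(dead,v1) | N0.N0=(alive,v0) N0.N1=(alive,v0) N0.N2=(alive,v0) N0.N3=(dead,v1)
Op 4: gossip N1<->N3 -> N1.N0=(alive,v0) N1.N1=(alive,v0) N1.N2=(alive,v0) N1.N3=(dead,v1) | N3.N0=(alive,v0) N3.N1=(alive,v0) N3.N2=(alive,v0) N3.N3=(dead,v1)
Op 5: N2 marks N1=suspect -> (suspect,v1)
Op 6: gossip N0<->N2 -> N0.N0=(alive,v0) N0.N1=(suspect,v1) N0.N2=(alive,v0) N0.N3=(dead,v1) | N2.N0=(alive,v0) N2.N1=(suspect,v1) N2.N2=(alive,v0) N2.N3=(dead,v1)
Op 7: N3 marks N1=dead -> (dead,v1)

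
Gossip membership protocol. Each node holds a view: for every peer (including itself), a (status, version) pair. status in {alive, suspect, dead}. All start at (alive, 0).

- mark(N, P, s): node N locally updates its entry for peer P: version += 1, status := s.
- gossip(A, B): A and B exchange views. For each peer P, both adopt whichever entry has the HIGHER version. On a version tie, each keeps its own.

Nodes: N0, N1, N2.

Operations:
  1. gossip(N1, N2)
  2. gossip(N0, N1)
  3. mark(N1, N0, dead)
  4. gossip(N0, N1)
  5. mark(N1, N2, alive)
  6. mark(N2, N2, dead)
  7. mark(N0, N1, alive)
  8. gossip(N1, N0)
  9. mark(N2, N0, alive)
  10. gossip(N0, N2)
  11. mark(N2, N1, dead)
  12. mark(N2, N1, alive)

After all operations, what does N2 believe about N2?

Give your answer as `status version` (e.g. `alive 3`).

Op 1: gossip N1<->N2 -> N1.N0=(alive,v0) N1.N1=(alive,v0) N1.N2=(alive,v0) | N2.N0=(alive,v0) N2.N1=(alive,v0) N2.N2=(alive,v0)
Op 2: gossip N0<->N1 -> N0.N0=(alive,v0) N0.N1=(alive,v0) N0.N2=(alive,v0) | N1.N0=(alive,v0) N1.N1=(alive,v0) N1.N2=(alive,v0)
Op 3: N1 marks N0=dead -> (dead,v1)
Op 4: gossip N0<->N1 -> N0.N0=(dead,v1) N0.N1=(alive,v0) N0.N2=(alive,v0) | N1.N0=(dead,v1) N1.N1=(alive,v0) N1.N2=(alive,v0)
Op 5: N1 marks N2=alive -> (alive,v1)
Op 6: N2 marks N2=dead -> (dead,v1)
Op 7: N0 marks N1=alive -> (alive,v1)
Op 8: gossip N1<->N0 -> N1.N0=(dead,v1) N1.N1=(alive,v1) N1.N2=(alive,v1) | N0.N0=(dead,v1) N0.N1=(alive,v1) N0.N2=(alive,v1)
Op 9: N2 marks N0=alive -> (alive,v1)
Op 10: gossip N0<->N2 -> N0.N0=(dead,v1) N0.N1=(alive,v1) N0.N2=(alive,v1) | N2.N0=(alive,v1) N2.N1=(alive,v1) N2.N2=(dead,v1)
Op 11: N2 marks N1=dead -> (dead,v2)
Op 12: N2 marks N1=alive -> (alive,v3)

Answer: dead 1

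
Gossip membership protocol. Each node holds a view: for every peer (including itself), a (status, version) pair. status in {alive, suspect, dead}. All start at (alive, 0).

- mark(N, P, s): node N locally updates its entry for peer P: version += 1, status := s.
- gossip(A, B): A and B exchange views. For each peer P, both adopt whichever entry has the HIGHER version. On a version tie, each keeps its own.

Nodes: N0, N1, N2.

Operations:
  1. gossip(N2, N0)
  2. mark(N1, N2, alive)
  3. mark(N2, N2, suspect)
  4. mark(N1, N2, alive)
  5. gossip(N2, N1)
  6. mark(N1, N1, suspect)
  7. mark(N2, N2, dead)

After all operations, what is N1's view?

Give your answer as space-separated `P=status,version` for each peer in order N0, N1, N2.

Answer: N0=alive,0 N1=suspect,1 N2=alive,2

Derivation:
Op 1: gossip N2<->N0 -> N2.N0=(alive,v0) N2.N1=(alive,v0) N2.N2=(alive,v0) | N0.N0=(alive,v0) N0.N1=(alive,v0) N0.N2=(alive,v0)
Op 2: N1 marks N2=alive -> (alive,v1)
Op 3: N2 marks N2=suspect -> (suspect,v1)
Op 4: N1 marks N2=alive -> (alive,v2)
Op 5: gossip N2<->N1 -> N2.N0=(alive,v0) N2.N1=(alive,v0) N2.N2=(alive,v2) | N1.N0=(alive,v0) N1.N1=(alive,v0) N1.N2=(alive,v2)
Op 6: N1 marks N1=suspect -> (suspect,v1)
Op 7: N2 marks N2=dead -> (dead,v3)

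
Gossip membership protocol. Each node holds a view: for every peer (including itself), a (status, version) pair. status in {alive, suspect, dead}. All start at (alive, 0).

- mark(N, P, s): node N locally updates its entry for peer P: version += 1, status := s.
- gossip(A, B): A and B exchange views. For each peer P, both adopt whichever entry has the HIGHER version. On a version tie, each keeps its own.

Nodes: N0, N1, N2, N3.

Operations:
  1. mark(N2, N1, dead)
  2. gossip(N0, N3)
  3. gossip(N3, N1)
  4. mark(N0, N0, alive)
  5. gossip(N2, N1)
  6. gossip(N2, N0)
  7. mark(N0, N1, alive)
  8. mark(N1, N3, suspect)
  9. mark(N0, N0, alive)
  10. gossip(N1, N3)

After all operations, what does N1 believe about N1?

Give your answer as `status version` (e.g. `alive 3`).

Answer: dead 1

Derivation:
Op 1: N2 marks N1=dead -> (dead,v1)
Op 2: gossip N0<->N3 -> N0.N0=(alive,v0) N0.N1=(alive,v0) N0.N2=(alive,v0) N0.N3=(alive,v0) | N3.N0=(alive,v0) N3.N1=(alive,v0) N3.N2=(alive,v0) N3.N3=(alive,v0)
Op 3: gossip N3<->N1 -> N3.N0=(alive,v0) N3.N1=(alive,v0) N3.N2=(alive,v0) N3.N3=(alive,v0) | N1.N0=(alive,v0) N1.N1=(alive,v0) N1.N2=(alive,v0) N1.N3=(alive,v0)
Op 4: N0 marks N0=alive -> (alive,v1)
Op 5: gossip N2<->N1 -> N2.N0=(alive,v0) N2.N1=(dead,v1) N2.N2=(alive,v0) N2.N3=(alive,v0) | N1.N0=(alive,v0) N1.N1=(dead,v1) N1.N2=(alive,v0) N1.N3=(alive,v0)
Op 6: gossip N2<->N0 -> N2.N0=(alive,v1) N2.N1=(dead,v1) N2.N2=(alive,v0) N2.N3=(alive,v0) | N0.N0=(alive,v1) N0.N1=(dead,v1) N0.N2=(alive,v0) N0.N3=(alive,v0)
Op 7: N0 marks N1=alive -> (alive,v2)
Op 8: N1 marks N3=suspect -> (suspect,v1)
Op 9: N0 marks N0=alive -> (alive,v2)
Op 10: gossip N1<->N3 -> N1.N0=(alive,v0) N1.N1=(dead,v1) N1.N2=(alive,v0) N1.N3=(suspect,v1) | N3.N0=(alive,v0) N3.N1=(dead,v1) N3.N2=(alive,v0) N3.N3=(suspect,v1)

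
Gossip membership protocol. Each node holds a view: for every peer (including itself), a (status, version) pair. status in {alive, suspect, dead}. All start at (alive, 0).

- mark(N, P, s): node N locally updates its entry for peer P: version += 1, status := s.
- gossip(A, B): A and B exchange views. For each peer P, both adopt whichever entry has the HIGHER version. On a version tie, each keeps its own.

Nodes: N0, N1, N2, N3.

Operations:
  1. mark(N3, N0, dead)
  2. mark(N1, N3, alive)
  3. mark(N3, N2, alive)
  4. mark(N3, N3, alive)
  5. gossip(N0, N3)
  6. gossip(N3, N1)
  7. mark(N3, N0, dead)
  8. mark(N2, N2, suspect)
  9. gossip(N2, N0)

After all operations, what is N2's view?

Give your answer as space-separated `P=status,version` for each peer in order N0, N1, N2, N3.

Answer: N0=dead,1 N1=alive,0 N2=suspect,1 N3=alive,1

Derivation:
Op 1: N3 marks N0=dead -> (dead,v1)
Op 2: N1 marks N3=alive -> (alive,v1)
Op 3: N3 marks N2=alive -> (alive,v1)
Op 4: N3 marks N3=alive -> (alive,v1)
Op 5: gossip N0<->N3 -> N0.N0=(dead,v1) N0.N1=(alive,v0) N0.N2=(alive,v1) N0.N3=(alive,v1) | N3.N0=(dead,v1) N3.N1=(alive,v0) N3.N2=(alive,v1) N3.N3=(alive,v1)
Op 6: gossip N3<->N1 -> N3.N0=(dead,v1) N3.N1=(alive,v0) N3.N2=(alive,v1) N3.N3=(alive,v1) | N1.N0=(dead,v1) N1.N1=(alive,v0) N1.N2=(alive,v1) N1.N3=(alive,v1)
Op 7: N3 marks N0=dead -> (dead,v2)
Op 8: N2 marks N2=suspect -> (suspect,v1)
Op 9: gossip N2<->N0 -> N2.N0=(dead,v1) N2.N1=(alive,v0) N2.N2=(suspect,v1) N2.N3=(alive,v1) | N0.N0=(dead,v1) N0.N1=(alive,v0) N0.N2=(alive,v1) N0.N3=(alive,v1)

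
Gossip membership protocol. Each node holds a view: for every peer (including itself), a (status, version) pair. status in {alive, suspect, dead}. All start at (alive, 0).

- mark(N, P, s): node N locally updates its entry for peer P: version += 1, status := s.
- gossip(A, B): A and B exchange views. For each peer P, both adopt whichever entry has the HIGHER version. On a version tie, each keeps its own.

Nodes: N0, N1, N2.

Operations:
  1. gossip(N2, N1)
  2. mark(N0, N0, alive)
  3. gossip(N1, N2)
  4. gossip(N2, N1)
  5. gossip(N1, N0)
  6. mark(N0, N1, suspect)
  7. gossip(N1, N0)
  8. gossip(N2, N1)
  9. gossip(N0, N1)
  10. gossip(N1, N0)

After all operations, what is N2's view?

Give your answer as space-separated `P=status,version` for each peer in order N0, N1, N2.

Op 1: gossip N2<->N1 -> N2.N0=(alive,v0) N2.N1=(alive,v0) N2.N2=(alive,v0) | N1.N0=(alive,v0) N1.N1=(alive,v0) N1.N2=(alive,v0)
Op 2: N0 marks N0=alive -> (alive,v1)
Op 3: gossip N1<->N2 -> N1.N0=(alive,v0) N1.N1=(alive,v0) N1.N2=(alive,v0) | N2.N0=(alive,v0) N2.N1=(alive,v0) N2.N2=(alive,v0)
Op 4: gossip N2<->N1 -> N2.N0=(alive,v0) N2.N1=(alive,v0) N2.N2=(alive,v0) | N1.N0=(alive,v0) N1.N1=(alive,v0) N1.N2=(alive,v0)
Op 5: gossip N1<->N0 -> N1.N0=(alive,v1) N1.N1=(alive,v0) N1.N2=(alive,v0) | N0.N0=(alive,v1) N0.N1=(alive,v0) N0.N2=(alive,v0)
Op 6: N0 marks N1=suspect -> (suspect,v1)
Op 7: gossip N1<->N0 -> N1.N0=(alive,v1) N1.N1=(suspect,v1) N1.N2=(alive,v0) | N0.N0=(alive,v1) N0.N1=(suspect,v1) N0.N2=(alive,v0)
Op 8: gossip N2<->N1 -> N2.N0=(alive,v1) N2.N1=(suspect,v1) N2.N2=(alive,v0) | N1.N0=(alive,v1) N1.N1=(suspect,v1) N1.N2=(alive,v0)
Op 9: gossip N0<->N1 -> N0.N0=(alive,v1) N0.N1=(suspect,v1) N0.N2=(alive,v0) | N1.N0=(alive,v1) N1.N1=(suspect,v1) N1.N2=(alive,v0)
Op 10: gossip N1<->N0 -> N1.N0=(alive,v1) N1.N1=(suspect,v1) N1.N2=(alive,v0) | N0.N0=(alive,v1) N0.N1=(suspect,v1) N0.N2=(alive,v0)

Answer: N0=alive,1 N1=suspect,1 N2=alive,0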